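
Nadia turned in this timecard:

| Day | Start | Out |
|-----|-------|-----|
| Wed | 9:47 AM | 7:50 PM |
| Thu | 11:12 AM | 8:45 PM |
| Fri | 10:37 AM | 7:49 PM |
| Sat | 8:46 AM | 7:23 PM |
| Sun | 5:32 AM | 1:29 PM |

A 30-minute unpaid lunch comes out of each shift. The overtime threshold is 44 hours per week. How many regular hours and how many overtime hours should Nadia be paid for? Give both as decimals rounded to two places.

Regular 44.00 hours, overtime 0.87 hours

Wed: 9:47 AM–7:50 PM = 10 h 3 min; less 30 min break → 9 h 33 min
Thu: 11:12 AM–8:45 PM = 9 h 33 min; less 30 min break → 9 h 3 min
Fri: 10:37 AM–7:49 PM = 9 h 12 min; less 30 min break → 8 h 42 min
Sat: 8:46 AM–7:23 PM = 10 h 37 min; less 30 min break → 10 h 7 min
Sun: 5:32 AM–1:29 PM = 7 h 57 min; less 30 min break → 7 h 27 min
Total worked: 44 h 52 min = 44.87 h.
Threshold 44 h → overtime 0 h 52 min, regular 44 h 0 min.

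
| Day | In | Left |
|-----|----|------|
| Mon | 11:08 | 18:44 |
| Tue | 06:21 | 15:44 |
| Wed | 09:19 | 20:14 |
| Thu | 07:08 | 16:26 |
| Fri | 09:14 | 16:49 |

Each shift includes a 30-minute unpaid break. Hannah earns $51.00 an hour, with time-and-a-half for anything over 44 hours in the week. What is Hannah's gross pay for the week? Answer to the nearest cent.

Mon: 11:08–18:44 = 7 h 36 min; less 30 min break → 7 h 6 min
Tue: 06:21–15:44 = 9 h 23 min; less 30 min break → 8 h 53 min
Wed: 09:19–20:14 = 10 h 55 min; less 30 min break → 10 h 25 min
Thu: 07:08–16:26 = 9 h 18 min; less 30 min break → 8 h 48 min
Fri: 09:14–16:49 = 7 h 35 min; less 30 min break → 7 h 5 min
Total worked: 42 h 17 min = 2537 min.
Regular 42 h 17 min = 2537 min at $51.00/h; overtime 0 h 0 min = 0 min at $76.50/h.
Pay = (2537 × $51.00 + 0 × $76.50) ÷ 60 = $2156.45.

$2156.45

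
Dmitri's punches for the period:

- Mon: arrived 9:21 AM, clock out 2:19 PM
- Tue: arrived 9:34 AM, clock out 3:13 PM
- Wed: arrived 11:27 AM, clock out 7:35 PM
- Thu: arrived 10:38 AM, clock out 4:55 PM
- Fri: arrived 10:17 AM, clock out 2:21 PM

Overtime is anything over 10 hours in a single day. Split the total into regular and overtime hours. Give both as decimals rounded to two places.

Mon: 9:21 AM–2:19 PM = 4 h 58 min
Tue: 9:34 AM–3:13 PM = 5 h 39 min
Wed: 11:27 AM–7:35 PM = 8 h 8 min
Thu: 10:38 AM–4:55 PM = 6 h 17 min
Fri: 10:17 AM–2:21 PM = 4 h 4 min
Mon reg 4 h 58 min / OT 0 h 0 min; Tue reg 5 h 39 min / OT 0 h 0 min; Wed reg 8 h 8 min / OT 0 h 0 min; Thu reg 6 h 17 min / OT 0 h 0 min; Fri reg 4 h 4 min / OT 0 h 0 min.
Totals: regular 29 h 6 min, overtime 0 h 0 min.

Regular 29.10 hours, overtime 0.00 hours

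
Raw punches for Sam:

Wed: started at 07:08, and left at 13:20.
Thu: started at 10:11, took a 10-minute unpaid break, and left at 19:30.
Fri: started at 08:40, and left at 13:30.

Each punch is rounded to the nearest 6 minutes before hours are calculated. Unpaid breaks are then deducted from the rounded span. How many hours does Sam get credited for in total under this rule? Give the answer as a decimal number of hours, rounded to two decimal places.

Wed: in 07:08→07:06, out 13:20→13:18; 6 h 12 min
Thu: in 10:11→10:12, out 19:30→19:30; 9 h 18 min − 10 min = 9 h 8 min
Fri: in 08:40→08:42, out 13:30→13:30; 4 h 48 min
Total credited: 20 h 8 min.

20.13 hours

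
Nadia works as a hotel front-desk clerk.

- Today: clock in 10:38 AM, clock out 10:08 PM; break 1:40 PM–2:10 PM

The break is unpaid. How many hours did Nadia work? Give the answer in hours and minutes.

11 h 0 min

Today: 10:38 AM–10:08 PM = 11 h 30 min; less 30 min break → 11 h 0 min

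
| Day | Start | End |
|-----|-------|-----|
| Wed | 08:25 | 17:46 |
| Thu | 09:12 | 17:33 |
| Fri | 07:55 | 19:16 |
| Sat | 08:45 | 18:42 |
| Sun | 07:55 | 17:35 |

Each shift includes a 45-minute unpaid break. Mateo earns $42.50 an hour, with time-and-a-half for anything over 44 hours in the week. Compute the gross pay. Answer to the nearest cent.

Wed: 08:25–17:46 = 9 h 21 min; less 45 min break → 8 h 36 min
Thu: 09:12–17:33 = 8 h 21 min; less 45 min break → 7 h 36 min
Fri: 07:55–19:16 = 11 h 21 min; less 45 min break → 10 h 36 min
Sat: 08:45–18:42 = 9 h 57 min; less 45 min break → 9 h 12 min
Sun: 07:55–17:35 = 9 h 40 min; less 45 min break → 8 h 55 min
Total worked: 44 h 55 min = 2695 min.
Regular 44 h 0 min = 2640 min at $42.50/h; overtime 0 h 55 min = 55 min at $63.75/h.
Pay = (2640 × $42.50 + 55 × $63.75) ÷ 60 = $1928.44.

$1928.44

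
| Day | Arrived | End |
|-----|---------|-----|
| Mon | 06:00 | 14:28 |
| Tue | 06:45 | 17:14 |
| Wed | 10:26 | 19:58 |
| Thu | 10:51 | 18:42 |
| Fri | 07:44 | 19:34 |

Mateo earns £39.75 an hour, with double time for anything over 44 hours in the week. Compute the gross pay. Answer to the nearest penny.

Mon: 06:00–14:28 = 8 h 28 min
Tue: 06:45–17:14 = 10 h 29 min
Wed: 10:26–19:58 = 9 h 32 min
Thu: 10:51–18:42 = 7 h 51 min
Fri: 07:44–19:34 = 11 h 50 min
Total worked: 48 h 10 min = 2890 min.
Regular 44 h 0 min = 2640 min at £39.75/h; overtime 4 h 10 min = 250 min at £79.50/h.
Pay = (2640 × £39.75 + 250 × £79.50) ÷ 60 = £2080.25.

£2080.25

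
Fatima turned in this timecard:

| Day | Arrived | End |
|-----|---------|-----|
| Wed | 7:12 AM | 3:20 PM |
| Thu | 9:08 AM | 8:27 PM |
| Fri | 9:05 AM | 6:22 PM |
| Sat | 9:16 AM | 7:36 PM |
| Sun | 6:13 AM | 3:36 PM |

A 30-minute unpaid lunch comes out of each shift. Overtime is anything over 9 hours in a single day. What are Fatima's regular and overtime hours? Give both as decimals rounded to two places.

Wed: 7:12 AM–3:20 PM = 8 h 8 min; less 30 min break → 7 h 38 min
Thu: 9:08 AM–8:27 PM = 11 h 19 min; less 30 min break → 10 h 49 min
Fri: 9:05 AM–6:22 PM = 9 h 17 min; less 30 min break → 8 h 47 min
Sat: 9:16 AM–7:36 PM = 10 h 20 min; less 30 min break → 9 h 50 min
Sun: 6:13 AM–3:36 PM = 9 h 23 min; less 30 min break → 8 h 53 min
Wed reg 7 h 38 min / OT 0 h 0 min; Thu reg 9 h 0 min / OT 1 h 49 min; Fri reg 8 h 47 min / OT 0 h 0 min; Sat reg 9 h 0 min / OT 0 h 50 min; Sun reg 8 h 53 min / OT 0 h 0 min.
Totals: regular 43 h 18 min, overtime 2 h 39 min.

Regular 43.30 hours, overtime 2.65 hours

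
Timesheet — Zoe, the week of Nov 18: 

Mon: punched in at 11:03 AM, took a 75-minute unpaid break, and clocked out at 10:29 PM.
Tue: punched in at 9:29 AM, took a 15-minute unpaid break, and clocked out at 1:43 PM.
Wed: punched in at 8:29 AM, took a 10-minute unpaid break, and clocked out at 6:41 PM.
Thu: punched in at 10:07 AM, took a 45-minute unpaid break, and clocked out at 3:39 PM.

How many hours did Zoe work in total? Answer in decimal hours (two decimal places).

28.98 hours

Mon: 11:03 AM–10:29 PM = 11 h 26 min; less 75 min break → 10 h 11 min
Tue: 9:29 AM–1:43 PM = 4 h 14 min; less 15 min break → 3 h 59 min
Wed: 8:29 AM–6:41 PM = 10 h 12 min; less 10 min break → 10 h 2 min
Thu: 10:07 AM–3:39 PM = 5 h 32 min; less 45 min break → 4 h 47 min
Total: 10 h 11 min + 3 h 59 min + 10 h 2 min + 4 h 47 min = 28 h 59 min.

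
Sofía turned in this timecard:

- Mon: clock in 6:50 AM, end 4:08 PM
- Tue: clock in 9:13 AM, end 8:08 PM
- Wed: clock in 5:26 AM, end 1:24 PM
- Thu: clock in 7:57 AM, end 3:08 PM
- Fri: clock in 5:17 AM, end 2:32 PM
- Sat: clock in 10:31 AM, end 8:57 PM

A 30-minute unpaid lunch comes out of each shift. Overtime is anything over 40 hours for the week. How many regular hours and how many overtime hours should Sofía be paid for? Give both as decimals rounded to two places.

Regular 40.00 hours, overtime 12.05 hours

Mon: 6:50 AM–4:08 PM = 9 h 18 min; less 30 min break → 8 h 48 min
Tue: 9:13 AM–8:08 PM = 10 h 55 min; less 30 min break → 10 h 25 min
Wed: 5:26 AM–1:24 PM = 7 h 58 min; less 30 min break → 7 h 28 min
Thu: 7:57 AM–3:08 PM = 7 h 11 min; less 30 min break → 6 h 41 min
Fri: 5:17 AM–2:32 PM = 9 h 15 min; less 30 min break → 8 h 45 min
Sat: 10:31 AM–8:57 PM = 10 h 26 min; less 30 min break → 9 h 56 min
Total worked: 52 h 3 min = 52.05 h.
Threshold 40 h → overtime 12 h 3 min, regular 40 h 0 min.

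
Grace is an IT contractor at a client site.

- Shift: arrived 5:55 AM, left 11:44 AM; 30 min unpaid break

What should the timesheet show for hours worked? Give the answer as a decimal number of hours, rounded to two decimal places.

Shift: 5:55 AM–11:44 AM = 5 h 49 min; less 30 min break → 5 h 19 min

5.32 hours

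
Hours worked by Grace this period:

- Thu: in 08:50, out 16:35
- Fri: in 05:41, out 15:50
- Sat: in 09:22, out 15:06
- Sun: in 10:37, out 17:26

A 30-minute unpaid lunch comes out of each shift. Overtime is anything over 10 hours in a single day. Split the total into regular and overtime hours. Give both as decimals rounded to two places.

Thu: 08:50–16:35 = 7 h 45 min; less 30 min break → 7 h 15 min
Fri: 05:41–15:50 = 10 h 9 min; less 30 min break → 9 h 39 min
Sat: 09:22–15:06 = 5 h 44 min; less 30 min break → 5 h 14 min
Sun: 10:37–17:26 = 6 h 49 min; less 30 min break → 6 h 19 min
Thu reg 7 h 15 min / OT 0 h 0 min; Fri reg 9 h 39 min / OT 0 h 0 min; Sat reg 5 h 14 min / OT 0 h 0 min; Sun reg 6 h 19 min / OT 0 h 0 min.
Totals: regular 28 h 27 min, overtime 0 h 0 min.

Regular 28.45 hours, overtime 0.00 hours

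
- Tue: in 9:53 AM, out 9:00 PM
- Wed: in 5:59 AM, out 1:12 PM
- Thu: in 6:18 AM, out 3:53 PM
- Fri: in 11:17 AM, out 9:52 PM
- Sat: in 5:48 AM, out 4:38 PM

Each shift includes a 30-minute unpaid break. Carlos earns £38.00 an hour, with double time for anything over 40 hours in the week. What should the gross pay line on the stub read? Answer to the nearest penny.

Tue: 9:53 AM–9:00 PM = 11 h 7 min; less 30 min break → 10 h 37 min
Wed: 5:59 AM–1:12 PM = 7 h 13 min; less 30 min break → 6 h 43 min
Thu: 6:18 AM–3:53 PM = 9 h 35 min; less 30 min break → 9 h 5 min
Fri: 11:17 AM–9:52 PM = 10 h 35 min; less 30 min break → 10 h 5 min
Sat: 5:48 AM–4:38 PM = 10 h 50 min; less 30 min break → 10 h 20 min
Total worked: 46 h 50 min = 2810 min.
Regular 40 h 0 min = 2400 min at £38.00/h; overtime 6 h 50 min = 410 min at £76.00/h.
Pay = (2400 × £38.00 + 410 × £76.00) ÷ 60 = £2039.33.

£2039.33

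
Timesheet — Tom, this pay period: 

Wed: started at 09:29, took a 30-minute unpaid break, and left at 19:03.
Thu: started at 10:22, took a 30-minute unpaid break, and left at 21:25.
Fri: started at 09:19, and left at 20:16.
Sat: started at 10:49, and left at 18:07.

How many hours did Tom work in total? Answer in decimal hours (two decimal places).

37.87 hours

Wed: 09:29–19:03 = 9 h 34 min; less 30 min break → 9 h 4 min
Thu: 10:22–21:25 = 11 h 3 min; less 30 min break → 10 h 33 min
Fri: 09:19–20:16 = 10 h 57 min
Sat: 10:49–18:07 = 7 h 18 min
Total: 9 h 4 min + 10 h 33 min + 10 h 57 min + 7 h 18 min = 37 h 52 min.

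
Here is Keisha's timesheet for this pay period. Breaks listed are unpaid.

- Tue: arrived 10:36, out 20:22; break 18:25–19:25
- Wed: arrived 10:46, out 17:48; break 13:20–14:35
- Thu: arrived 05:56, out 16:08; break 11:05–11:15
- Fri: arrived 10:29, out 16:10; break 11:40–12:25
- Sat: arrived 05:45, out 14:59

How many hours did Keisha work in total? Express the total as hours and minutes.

38 h 45 min

Tue: 10:36–20:22 = 9 h 46 min; less 60 min break → 8 h 46 min
Wed: 10:46–17:48 = 7 h 2 min; less 75 min break → 5 h 47 min
Thu: 05:56–16:08 = 10 h 12 min; less 10 min break → 10 h 2 min
Fri: 10:29–16:10 = 5 h 41 min; less 45 min break → 4 h 56 min
Sat: 05:45–14:59 = 9 h 14 min
Total: 8 h 46 min + 5 h 47 min + 10 h 2 min + 4 h 56 min + 9 h 14 min = 38 h 45 min.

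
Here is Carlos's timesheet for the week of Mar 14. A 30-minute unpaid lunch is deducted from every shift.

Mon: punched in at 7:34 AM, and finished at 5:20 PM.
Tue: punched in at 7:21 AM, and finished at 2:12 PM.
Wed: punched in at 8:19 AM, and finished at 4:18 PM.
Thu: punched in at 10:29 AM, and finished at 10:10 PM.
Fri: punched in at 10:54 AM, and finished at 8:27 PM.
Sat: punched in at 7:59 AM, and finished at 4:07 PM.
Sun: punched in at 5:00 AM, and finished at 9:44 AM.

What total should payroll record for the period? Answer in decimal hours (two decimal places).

55.20 hours

Mon: 7:34 AM–5:20 PM = 9 h 46 min; less 30 min break → 9 h 16 min
Tue: 7:21 AM–2:12 PM = 6 h 51 min; less 30 min break → 6 h 21 min
Wed: 8:19 AM–4:18 PM = 7 h 59 min; less 30 min break → 7 h 29 min
Thu: 10:29 AM–10:10 PM = 11 h 41 min; less 30 min break → 11 h 11 min
Fri: 10:54 AM–8:27 PM = 9 h 33 min; less 30 min break → 9 h 3 min
Sat: 7:59 AM–4:07 PM = 8 h 8 min; less 30 min break → 7 h 38 min
Sun: 5:00 AM–9:44 AM = 4 h 44 min; less 30 min break → 4 h 14 min
Total: 9 h 16 min + 6 h 21 min + 7 h 29 min + 11 h 11 min + 9 h 3 min + 7 h 38 min + 4 h 14 min = 55 h 12 min.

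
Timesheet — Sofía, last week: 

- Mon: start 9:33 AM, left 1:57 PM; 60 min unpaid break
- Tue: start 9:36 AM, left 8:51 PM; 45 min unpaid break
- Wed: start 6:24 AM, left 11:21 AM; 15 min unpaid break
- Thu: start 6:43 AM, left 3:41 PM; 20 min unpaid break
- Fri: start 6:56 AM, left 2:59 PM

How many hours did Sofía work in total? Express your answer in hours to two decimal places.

Mon: 9:33 AM–1:57 PM = 4 h 24 min; less 60 min break → 3 h 24 min
Tue: 9:36 AM–8:51 PM = 11 h 15 min; less 45 min break → 10 h 30 min
Wed: 6:24 AM–11:21 AM = 4 h 57 min; less 15 min break → 4 h 42 min
Thu: 6:43 AM–3:41 PM = 8 h 58 min; less 20 min break → 8 h 38 min
Fri: 6:56 AM–2:59 PM = 8 h 3 min
Total: 3 h 24 min + 10 h 30 min + 4 h 42 min + 8 h 38 min + 8 h 3 min = 35 h 17 min.

35.28 hours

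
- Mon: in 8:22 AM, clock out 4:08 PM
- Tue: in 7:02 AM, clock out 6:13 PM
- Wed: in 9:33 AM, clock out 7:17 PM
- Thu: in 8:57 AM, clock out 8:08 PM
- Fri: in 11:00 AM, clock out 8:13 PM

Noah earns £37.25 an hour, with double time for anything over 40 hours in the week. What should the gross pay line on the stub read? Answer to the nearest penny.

Mon: 8:22 AM–4:08 PM = 7 h 46 min
Tue: 7:02 AM–6:13 PM = 11 h 11 min
Wed: 9:33 AM–7:17 PM = 9 h 44 min
Thu: 8:57 AM–8:08 PM = 11 h 11 min
Fri: 11:00 AM–8:13 PM = 9 h 13 min
Total worked: 49 h 5 min = 2945 min.
Regular 40 h 0 min = 2400 min at £37.25/h; overtime 9 h 5 min = 545 min at £74.50/h.
Pay = (2400 × £37.25 + 545 × £74.50) ÷ 60 = £2166.71.

£2166.71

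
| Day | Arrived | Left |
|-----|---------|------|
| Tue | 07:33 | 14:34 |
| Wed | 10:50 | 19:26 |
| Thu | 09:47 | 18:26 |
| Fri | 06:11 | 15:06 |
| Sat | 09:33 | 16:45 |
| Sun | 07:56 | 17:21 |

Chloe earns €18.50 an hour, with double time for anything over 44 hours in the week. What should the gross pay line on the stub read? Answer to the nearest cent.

Tue: 07:33–14:34 = 7 h 1 min
Wed: 10:50–19:26 = 8 h 36 min
Thu: 09:47–18:26 = 8 h 39 min
Fri: 06:11–15:06 = 8 h 55 min
Sat: 09:33–16:45 = 7 h 12 min
Sun: 07:56–17:21 = 9 h 25 min
Total worked: 49 h 48 min = 2988 min.
Regular 44 h 0 min = 2640 min at €18.50/h; overtime 5 h 48 min = 348 min at €37.00/h.
Pay = (2640 × €18.50 + 348 × €37.00) ÷ 60 = €1028.60.

€1028.60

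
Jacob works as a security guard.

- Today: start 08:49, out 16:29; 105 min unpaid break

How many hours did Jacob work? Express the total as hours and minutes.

Today: 08:49–16:29 = 7 h 40 min; less 105 min break → 5 h 55 min

5 h 55 min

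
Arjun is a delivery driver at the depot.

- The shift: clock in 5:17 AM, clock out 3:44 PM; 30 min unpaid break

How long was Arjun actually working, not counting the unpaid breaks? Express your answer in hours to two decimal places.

The shift: 5:17 AM–3:44 PM = 10 h 27 min; less 30 min break → 9 h 57 min

9.95 hours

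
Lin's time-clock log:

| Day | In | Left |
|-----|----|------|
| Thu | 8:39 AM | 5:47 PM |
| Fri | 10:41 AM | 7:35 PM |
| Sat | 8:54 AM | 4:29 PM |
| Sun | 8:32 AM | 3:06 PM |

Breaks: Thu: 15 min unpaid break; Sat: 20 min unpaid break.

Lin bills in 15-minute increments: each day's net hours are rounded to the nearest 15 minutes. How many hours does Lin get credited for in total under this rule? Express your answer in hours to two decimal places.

31.75 hours

Thu: 8:39 AM–5:47 PM = 9 h 8 min − 15 min = 8 h 53 min → rounds to 9 h 0 min
Fri: 10:41 AM–7:35 PM = 8 h 54 min → rounds to 9 h 0 min
Sat: 8:54 AM–4:29 PM = 7 h 35 min − 20 min = 7 h 15 min → rounds to 7 h 15 min
Sun: 8:32 AM–3:06 PM = 6 h 34 min → rounds to 6 h 30 min
Total credited: 31 h 45 min.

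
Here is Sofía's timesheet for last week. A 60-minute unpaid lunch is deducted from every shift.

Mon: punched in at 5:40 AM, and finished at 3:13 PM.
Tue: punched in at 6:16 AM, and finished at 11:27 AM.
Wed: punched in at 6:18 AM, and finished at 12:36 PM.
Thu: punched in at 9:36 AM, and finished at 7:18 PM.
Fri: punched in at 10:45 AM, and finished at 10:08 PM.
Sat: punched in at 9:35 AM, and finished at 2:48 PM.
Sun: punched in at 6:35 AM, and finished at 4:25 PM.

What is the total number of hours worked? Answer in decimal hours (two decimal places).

50.17 hours

Mon: 5:40 AM–3:13 PM = 9 h 33 min; less 60 min break → 8 h 33 min
Tue: 6:16 AM–11:27 AM = 5 h 11 min; less 60 min break → 4 h 11 min
Wed: 6:18 AM–12:36 PM = 6 h 18 min; less 60 min break → 5 h 18 min
Thu: 9:36 AM–7:18 PM = 9 h 42 min; less 60 min break → 8 h 42 min
Fri: 10:45 AM–10:08 PM = 11 h 23 min; less 60 min break → 10 h 23 min
Sat: 9:35 AM–2:48 PM = 5 h 13 min; less 60 min break → 4 h 13 min
Sun: 6:35 AM–4:25 PM = 9 h 50 min; less 60 min break → 8 h 50 min
Total: 8 h 33 min + 4 h 11 min + 5 h 18 min + 8 h 42 min + 10 h 23 min + 4 h 13 min + 8 h 50 min = 50 h 10 min.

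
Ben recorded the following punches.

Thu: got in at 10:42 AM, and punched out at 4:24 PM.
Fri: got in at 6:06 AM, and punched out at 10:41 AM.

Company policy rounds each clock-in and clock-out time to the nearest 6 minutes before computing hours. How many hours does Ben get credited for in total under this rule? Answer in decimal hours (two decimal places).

Thu: in 10:42 AM→10:42 AM, out 4:24 PM→4:24 PM; 5 h 42 min
Fri: in 6:06 AM→6:06 AM, out 10:41 AM→10:42 AM; 4 h 36 min
Total credited: 10 h 18 min.

10.30 hours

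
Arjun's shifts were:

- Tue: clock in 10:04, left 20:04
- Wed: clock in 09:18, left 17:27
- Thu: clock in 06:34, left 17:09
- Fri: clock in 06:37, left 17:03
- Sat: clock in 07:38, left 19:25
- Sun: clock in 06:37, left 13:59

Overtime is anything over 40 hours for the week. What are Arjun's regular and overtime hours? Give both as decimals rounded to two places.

Regular 40.00 hours, overtime 18.32 hours

Tue: 10:04–20:04 = 10 h 0 min
Wed: 09:18–17:27 = 8 h 9 min
Thu: 06:34–17:09 = 10 h 35 min
Fri: 06:37–17:03 = 10 h 26 min
Sat: 07:38–19:25 = 11 h 47 min
Sun: 06:37–13:59 = 7 h 22 min
Total worked: 58 h 19 min = 58.32 h.
Threshold 40 h → overtime 18 h 19 min, regular 40 h 0 min.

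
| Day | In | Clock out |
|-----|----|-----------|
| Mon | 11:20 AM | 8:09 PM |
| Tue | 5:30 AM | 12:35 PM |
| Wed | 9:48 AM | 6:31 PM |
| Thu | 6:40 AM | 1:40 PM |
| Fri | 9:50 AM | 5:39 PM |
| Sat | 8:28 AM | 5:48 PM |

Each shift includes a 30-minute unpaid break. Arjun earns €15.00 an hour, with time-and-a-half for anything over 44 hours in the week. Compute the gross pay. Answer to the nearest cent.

€699.75

Mon: 11:20 AM–8:09 PM = 8 h 49 min; less 30 min break → 8 h 19 min
Tue: 5:30 AM–12:35 PM = 7 h 5 min; less 30 min break → 6 h 35 min
Wed: 9:48 AM–6:31 PM = 8 h 43 min; less 30 min break → 8 h 13 min
Thu: 6:40 AM–1:40 PM = 7 h 0 min; less 30 min break → 6 h 30 min
Fri: 9:50 AM–5:39 PM = 7 h 49 min; less 30 min break → 7 h 19 min
Sat: 8:28 AM–5:48 PM = 9 h 20 min; less 30 min break → 8 h 50 min
Total worked: 45 h 46 min = 2746 min.
Regular 44 h 0 min = 2640 min at €15.00/h; overtime 1 h 46 min = 106 min at €22.50/h.
Pay = (2640 × €15.00 + 106 × €22.50) ÷ 60 = €699.75.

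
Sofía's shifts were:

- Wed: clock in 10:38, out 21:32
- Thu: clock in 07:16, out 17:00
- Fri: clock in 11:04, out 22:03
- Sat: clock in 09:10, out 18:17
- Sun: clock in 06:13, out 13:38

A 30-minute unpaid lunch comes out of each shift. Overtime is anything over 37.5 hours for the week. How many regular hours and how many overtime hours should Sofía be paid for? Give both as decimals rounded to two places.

Regular 37.50 hours, overtime 8.15 hours

Wed: 10:38–21:32 = 10 h 54 min; less 30 min break → 10 h 24 min
Thu: 07:16–17:00 = 9 h 44 min; less 30 min break → 9 h 14 min
Fri: 11:04–22:03 = 10 h 59 min; less 30 min break → 10 h 29 min
Sat: 09:10–18:17 = 9 h 7 min; less 30 min break → 8 h 37 min
Sun: 06:13–13:38 = 7 h 25 min; less 30 min break → 6 h 55 min
Total worked: 45 h 39 min = 45.65 h.
Threshold 37.5 h → overtime 8 h 9 min, regular 37 h 30 min.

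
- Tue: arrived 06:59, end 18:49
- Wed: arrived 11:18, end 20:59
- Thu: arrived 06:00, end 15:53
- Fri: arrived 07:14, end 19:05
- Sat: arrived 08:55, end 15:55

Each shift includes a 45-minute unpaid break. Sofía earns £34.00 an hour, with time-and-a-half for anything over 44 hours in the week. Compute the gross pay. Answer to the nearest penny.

£1623.50

Tue: 06:59–18:49 = 11 h 50 min; less 45 min break → 11 h 5 min
Wed: 11:18–20:59 = 9 h 41 min; less 45 min break → 8 h 56 min
Thu: 06:00–15:53 = 9 h 53 min; less 45 min break → 9 h 8 min
Fri: 07:14–19:05 = 11 h 51 min; less 45 min break → 11 h 6 min
Sat: 08:55–15:55 = 7 h 0 min; less 45 min break → 6 h 15 min
Total worked: 46 h 30 min = 2790 min.
Regular 44 h 0 min = 2640 min at £34.00/h; overtime 2 h 30 min = 150 min at £51.00/h.
Pay = (2640 × £34.00 + 150 × £51.00) ÷ 60 = £1623.50.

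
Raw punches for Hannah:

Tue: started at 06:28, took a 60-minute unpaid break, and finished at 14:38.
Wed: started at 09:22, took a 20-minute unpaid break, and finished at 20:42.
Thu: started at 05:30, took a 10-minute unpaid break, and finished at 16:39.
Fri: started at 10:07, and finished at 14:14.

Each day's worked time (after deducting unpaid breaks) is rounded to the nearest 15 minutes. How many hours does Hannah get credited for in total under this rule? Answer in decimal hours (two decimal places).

Tue: 06:28–14:38 = 8 h 10 min − 60 min = 7 h 10 min → rounds to 7 h 15 min
Wed: 09:22–20:42 = 11 h 20 min − 20 min = 11 h 0 min → rounds to 11 h 0 min
Thu: 05:30–16:39 = 11 h 9 min − 10 min = 10 h 59 min → rounds to 11 h 0 min
Fri: 10:07–14:14 = 4 h 7 min → rounds to 4 h 0 min
Total credited: 33 h 15 min.

33.25 hours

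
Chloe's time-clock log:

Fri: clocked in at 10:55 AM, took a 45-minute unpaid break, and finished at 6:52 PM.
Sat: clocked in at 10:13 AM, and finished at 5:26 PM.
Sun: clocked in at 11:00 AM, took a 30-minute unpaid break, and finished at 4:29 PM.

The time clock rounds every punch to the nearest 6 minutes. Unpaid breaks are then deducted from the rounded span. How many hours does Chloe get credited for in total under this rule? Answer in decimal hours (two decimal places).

19.45 hours

Fri: in 10:55 AM→10:54 AM, out 6:52 PM→6:54 PM; 8 h 0 min − 45 min = 7 h 15 min
Sat: in 10:13 AM→10:12 AM, out 5:26 PM→5:24 PM; 7 h 12 min
Sun: in 11:00 AM→11:00 AM, out 4:29 PM→4:30 PM; 5 h 30 min − 30 min = 5 h 0 min
Total credited: 19 h 27 min.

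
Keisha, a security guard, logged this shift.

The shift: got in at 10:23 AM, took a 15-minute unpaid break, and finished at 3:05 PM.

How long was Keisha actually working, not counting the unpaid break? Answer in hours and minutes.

The shift: 10:23 AM–3:05 PM = 4 h 42 min; less 15 min break → 4 h 27 min

4 h 27 min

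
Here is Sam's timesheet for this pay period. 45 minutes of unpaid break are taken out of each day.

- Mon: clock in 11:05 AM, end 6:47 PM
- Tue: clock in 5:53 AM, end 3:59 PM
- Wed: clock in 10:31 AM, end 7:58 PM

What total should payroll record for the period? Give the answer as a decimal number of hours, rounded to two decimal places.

25.00 hours

Mon: 11:05 AM–6:47 PM = 7 h 42 min; less 45 min break → 6 h 57 min
Tue: 5:53 AM–3:59 PM = 10 h 6 min; less 45 min break → 9 h 21 min
Wed: 10:31 AM–7:58 PM = 9 h 27 min; less 45 min break → 8 h 42 min
Total: 6 h 57 min + 9 h 21 min + 8 h 42 min = 25 h 0 min.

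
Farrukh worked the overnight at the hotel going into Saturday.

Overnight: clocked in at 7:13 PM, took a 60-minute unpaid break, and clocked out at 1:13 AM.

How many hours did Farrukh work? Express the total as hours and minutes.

Overnight: 7:13 PM → midnight = 4 h 47 min; midnight → 1:13 AM = 1 h 13 min; span 6 h 0 min; less 60 min break → 5 h 0 min

5 h 0 min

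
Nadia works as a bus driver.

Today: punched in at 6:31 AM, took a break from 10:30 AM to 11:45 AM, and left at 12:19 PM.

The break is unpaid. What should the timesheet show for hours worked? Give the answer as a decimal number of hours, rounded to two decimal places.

Today: 6:31 AM–12:19 PM = 5 h 48 min; less 75 min break → 4 h 33 min

4.55 hours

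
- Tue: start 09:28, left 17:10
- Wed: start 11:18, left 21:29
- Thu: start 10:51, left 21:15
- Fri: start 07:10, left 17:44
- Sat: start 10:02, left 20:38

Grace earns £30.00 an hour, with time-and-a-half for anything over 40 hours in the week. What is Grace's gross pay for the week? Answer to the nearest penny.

£1625.25

Tue: 09:28–17:10 = 7 h 42 min
Wed: 11:18–21:29 = 10 h 11 min
Thu: 10:51–21:15 = 10 h 24 min
Fri: 07:10–17:44 = 10 h 34 min
Sat: 10:02–20:38 = 10 h 36 min
Total worked: 49 h 27 min = 2967 min.
Regular 40 h 0 min = 2400 min at £30.00/h; overtime 9 h 27 min = 567 min at £45.00/h.
Pay = (2400 × £30.00 + 567 × £45.00) ÷ 60 = £1625.25.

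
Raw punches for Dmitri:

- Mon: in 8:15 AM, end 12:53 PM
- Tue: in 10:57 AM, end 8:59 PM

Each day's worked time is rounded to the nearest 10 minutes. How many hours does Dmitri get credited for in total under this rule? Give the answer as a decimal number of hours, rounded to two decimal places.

14.67 hours

Mon: 8:15 AM–12:53 PM = 4 h 38 min → rounds to 4 h 40 min
Tue: 10:57 AM–8:59 PM = 10 h 2 min → rounds to 10 h 0 min
Total credited: 14 h 40 min.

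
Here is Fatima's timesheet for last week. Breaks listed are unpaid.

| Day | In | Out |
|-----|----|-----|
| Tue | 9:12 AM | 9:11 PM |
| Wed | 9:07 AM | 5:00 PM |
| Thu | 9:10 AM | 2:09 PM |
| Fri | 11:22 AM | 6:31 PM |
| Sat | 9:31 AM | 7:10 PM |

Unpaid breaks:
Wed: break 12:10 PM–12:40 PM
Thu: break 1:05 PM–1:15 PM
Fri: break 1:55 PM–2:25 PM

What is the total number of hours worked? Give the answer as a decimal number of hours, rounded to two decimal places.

Tue: 9:12 AM–9:11 PM = 11 h 59 min
Wed: 9:07 AM–5:00 PM = 7 h 53 min; less 30 min break → 7 h 23 min
Thu: 9:10 AM–2:09 PM = 4 h 59 min; less 10 min break → 4 h 49 min
Fri: 11:22 AM–6:31 PM = 7 h 9 min; less 30 min break → 6 h 39 min
Sat: 9:31 AM–7:10 PM = 9 h 39 min
Total: 11 h 59 min + 7 h 23 min + 4 h 49 min + 6 h 39 min + 9 h 39 min = 40 h 29 min.

40.48 hours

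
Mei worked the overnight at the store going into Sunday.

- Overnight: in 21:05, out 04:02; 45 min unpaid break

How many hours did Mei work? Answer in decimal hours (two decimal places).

Overnight: 21:05 → midnight = 2 h 55 min; midnight → 04:02 = 4 h 2 min; span 6 h 57 min; less 45 min break → 6 h 12 min

6.20 hours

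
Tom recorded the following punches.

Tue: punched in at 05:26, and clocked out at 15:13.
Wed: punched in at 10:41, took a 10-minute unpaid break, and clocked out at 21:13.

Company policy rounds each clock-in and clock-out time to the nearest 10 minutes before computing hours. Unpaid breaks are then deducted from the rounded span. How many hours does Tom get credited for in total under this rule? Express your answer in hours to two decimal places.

20.00 hours

Tue: in 05:26→05:30, out 15:13→15:10; 9 h 40 min
Wed: in 10:41→10:40, out 21:13→21:10; 10 h 30 min − 10 min = 10 h 20 min
Total credited: 20 h 0 min.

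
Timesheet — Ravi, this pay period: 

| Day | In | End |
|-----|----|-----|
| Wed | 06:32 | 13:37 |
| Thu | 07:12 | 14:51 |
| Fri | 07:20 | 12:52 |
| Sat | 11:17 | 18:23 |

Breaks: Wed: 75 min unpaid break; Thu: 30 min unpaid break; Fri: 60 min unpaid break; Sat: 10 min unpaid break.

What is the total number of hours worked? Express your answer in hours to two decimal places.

24.45 hours

Wed: 06:32–13:37 = 7 h 5 min; less 75 min break → 5 h 50 min
Thu: 07:12–14:51 = 7 h 39 min; less 30 min break → 7 h 9 min
Fri: 07:20–12:52 = 5 h 32 min; less 60 min break → 4 h 32 min
Sat: 11:17–18:23 = 7 h 6 min; less 10 min break → 6 h 56 min
Total: 5 h 50 min + 7 h 9 min + 4 h 32 min + 6 h 56 min = 24 h 27 min.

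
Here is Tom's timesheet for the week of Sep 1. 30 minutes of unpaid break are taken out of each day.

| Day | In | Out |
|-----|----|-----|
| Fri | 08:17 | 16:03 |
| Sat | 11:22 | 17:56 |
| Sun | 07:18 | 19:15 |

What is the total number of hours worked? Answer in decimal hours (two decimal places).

24.78 hours

Fri: 08:17–16:03 = 7 h 46 min; less 30 min break → 7 h 16 min
Sat: 11:22–17:56 = 6 h 34 min; less 30 min break → 6 h 4 min
Sun: 07:18–19:15 = 11 h 57 min; less 30 min break → 11 h 27 min
Total: 7 h 16 min + 6 h 4 min + 11 h 27 min = 24 h 47 min.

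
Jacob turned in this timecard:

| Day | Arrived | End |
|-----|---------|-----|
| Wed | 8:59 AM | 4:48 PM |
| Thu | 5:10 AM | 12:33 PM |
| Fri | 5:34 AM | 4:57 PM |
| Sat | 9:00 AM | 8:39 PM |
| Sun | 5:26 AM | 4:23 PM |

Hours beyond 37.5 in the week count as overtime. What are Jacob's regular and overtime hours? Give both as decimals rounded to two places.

Wed: 8:59 AM–4:48 PM = 7 h 49 min
Thu: 5:10 AM–12:33 PM = 7 h 23 min
Fri: 5:34 AM–4:57 PM = 11 h 23 min
Sat: 9:00 AM–8:39 PM = 11 h 39 min
Sun: 5:26 AM–4:23 PM = 10 h 57 min
Total worked: 49 h 11 min = 49.18 h.
Threshold 37.5 h → overtime 11 h 41 min, regular 37 h 30 min.

Regular 37.50 hours, overtime 11.68 hours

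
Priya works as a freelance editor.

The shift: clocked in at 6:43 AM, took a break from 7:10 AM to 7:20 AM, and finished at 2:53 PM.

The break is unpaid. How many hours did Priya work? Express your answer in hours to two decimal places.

8.00 hours

The shift: 6:43 AM–2:53 PM = 8 h 10 min; less 10 min break → 8 h 0 min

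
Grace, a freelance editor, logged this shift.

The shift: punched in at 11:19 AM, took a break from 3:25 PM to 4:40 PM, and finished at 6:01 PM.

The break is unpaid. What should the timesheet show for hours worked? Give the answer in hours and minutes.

5 h 27 min

The shift: 11:19 AM–6:01 PM = 6 h 42 min; less 75 min break → 5 h 27 min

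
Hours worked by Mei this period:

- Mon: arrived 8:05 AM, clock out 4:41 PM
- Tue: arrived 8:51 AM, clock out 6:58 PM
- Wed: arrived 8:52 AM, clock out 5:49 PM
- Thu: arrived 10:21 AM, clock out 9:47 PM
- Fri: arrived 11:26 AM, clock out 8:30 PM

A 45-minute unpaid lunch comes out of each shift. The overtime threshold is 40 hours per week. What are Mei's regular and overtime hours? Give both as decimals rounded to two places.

Regular 40.00 hours, overtime 4.42 hours

Mon: 8:05 AM–4:41 PM = 8 h 36 min; less 45 min break → 7 h 51 min
Tue: 8:51 AM–6:58 PM = 10 h 7 min; less 45 min break → 9 h 22 min
Wed: 8:52 AM–5:49 PM = 8 h 57 min; less 45 min break → 8 h 12 min
Thu: 10:21 AM–9:47 PM = 11 h 26 min; less 45 min break → 10 h 41 min
Fri: 11:26 AM–8:30 PM = 9 h 4 min; less 45 min break → 8 h 19 min
Total worked: 44 h 25 min = 44.42 h.
Threshold 40 h → overtime 4 h 25 min, regular 40 h 0 min.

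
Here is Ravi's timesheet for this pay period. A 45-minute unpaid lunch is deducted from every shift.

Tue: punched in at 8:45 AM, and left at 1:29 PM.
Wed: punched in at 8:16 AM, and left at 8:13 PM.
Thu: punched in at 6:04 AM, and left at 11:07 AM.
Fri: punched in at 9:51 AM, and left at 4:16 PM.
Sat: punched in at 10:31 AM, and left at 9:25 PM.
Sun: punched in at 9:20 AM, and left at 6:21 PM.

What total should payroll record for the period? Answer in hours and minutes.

Tue: 8:45 AM–1:29 PM = 4 h 44 min; less 45 min break → 3 h 59 min
Wed: 8:16 AM–8:13 PM = 11 h 57 min; less 45 min break → 11 h 12 min
Thu: 6:04 AM–11:07 AM = 5 h 3 min; less 45 min break → 4 h 18 min
Fri: 9:51 AM–4:16 PM = 6 h 25 min; less 45 min break → 5 h 40 min
Sat: 10:31 AM–9:25 PM = 10 h 54 min; less 45 min break → 10 h 9 min
Sun: 9:20 AM–6:21 PM = 9 h 1 min; less 45 min break → 8 h 16 min
Total: 3 h 59 min + 11 h 12 min + 4 h 18 min + 5 h 40 min + 10 h 9 min + 8 h 16 min = 43 h 34 min.

43 h 34 min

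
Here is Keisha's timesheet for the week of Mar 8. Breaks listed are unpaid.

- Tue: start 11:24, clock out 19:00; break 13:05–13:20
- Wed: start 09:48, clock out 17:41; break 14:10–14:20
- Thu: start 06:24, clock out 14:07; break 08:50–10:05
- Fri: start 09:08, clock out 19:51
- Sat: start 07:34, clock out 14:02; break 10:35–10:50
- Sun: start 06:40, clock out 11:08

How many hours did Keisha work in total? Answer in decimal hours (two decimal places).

Tue: 11:24–19:00 = 7 h 36 min; less 15 min break → 7 h 21 min
Wed: 09:48–17:41 = 7 h 53 min; less 10 min break → 7 h 43 min
Thu: 06:24–14:07 = 7 h 43 min; less 75 min break → 6 h 28 min
Fri: 09:08–19:51 = 10 h 43 min
Sat: 07:34–14:02 = 6 h 28 min; less 15 min break → 6 h 13 min
Sun: 06:40–11:08 = 4 h 28 min
Total: 7 h 21 min + 7 h 43 min + 6 h 28 min + 10 h 43 min + 6 h 13 min + 4 h 28 min = 42 h 56 min.

42.93 hours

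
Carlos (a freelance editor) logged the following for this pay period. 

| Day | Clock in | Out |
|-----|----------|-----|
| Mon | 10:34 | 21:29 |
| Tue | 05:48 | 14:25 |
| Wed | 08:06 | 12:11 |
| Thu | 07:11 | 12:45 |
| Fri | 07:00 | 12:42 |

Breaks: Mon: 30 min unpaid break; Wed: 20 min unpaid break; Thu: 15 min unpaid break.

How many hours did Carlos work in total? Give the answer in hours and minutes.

33 h 48 min

Mon: 10:34–21:29 = 10 h 55 min; less 30 min break → 10 h 25 min
Tue: 05:48–14:25 = 8 h 37 min
Wed: 08:06–12:11 = 4 h 5 min; less 20 min break → 3 h 45 min
Thu: 07:11–12:45 = 5 h 34 min; less 15 min break → 5 h 19 min
Fri: 07:00–12:42 = 5 h 42 min
Total: 10 h 25 min + 8 h 37 min + 3 h 45 min + 5 h 19 min + 5 h 42 min = 33 h 48 min.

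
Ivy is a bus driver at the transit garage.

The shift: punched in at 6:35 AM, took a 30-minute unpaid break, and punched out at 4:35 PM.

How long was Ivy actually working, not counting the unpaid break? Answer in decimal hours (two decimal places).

The shift: 6:35 AM–4:35 PM = 10 h 0 min; less 30 min break → 9 h 30 min

9.50 hours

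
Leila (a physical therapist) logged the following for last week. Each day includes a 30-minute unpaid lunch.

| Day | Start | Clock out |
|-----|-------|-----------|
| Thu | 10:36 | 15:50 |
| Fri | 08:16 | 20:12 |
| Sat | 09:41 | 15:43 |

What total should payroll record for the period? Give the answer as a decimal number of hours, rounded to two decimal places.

21.70 hours

Thu: 10:36–15:50 = 5 h 14 min; less 30 min break → 4 h 44 min
Fri: 08:16–20:12 = 11 h 56 min; less 30 min break → 11 h 26 min
Sat: 09:41–15:43 = 6 h 2 min; less 30 min break → 5 h 32 min
Total: 4 h 44 min + 11 h 26 min + 5 h 32 min = 21 h 42 min.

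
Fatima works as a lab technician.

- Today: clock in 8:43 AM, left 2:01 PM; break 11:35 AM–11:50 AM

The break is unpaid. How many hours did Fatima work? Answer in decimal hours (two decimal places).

5.05 hours

Today: 8:43 AM–2:01 PM = 5 h 18 min; less 15 min break → 5 h 3 min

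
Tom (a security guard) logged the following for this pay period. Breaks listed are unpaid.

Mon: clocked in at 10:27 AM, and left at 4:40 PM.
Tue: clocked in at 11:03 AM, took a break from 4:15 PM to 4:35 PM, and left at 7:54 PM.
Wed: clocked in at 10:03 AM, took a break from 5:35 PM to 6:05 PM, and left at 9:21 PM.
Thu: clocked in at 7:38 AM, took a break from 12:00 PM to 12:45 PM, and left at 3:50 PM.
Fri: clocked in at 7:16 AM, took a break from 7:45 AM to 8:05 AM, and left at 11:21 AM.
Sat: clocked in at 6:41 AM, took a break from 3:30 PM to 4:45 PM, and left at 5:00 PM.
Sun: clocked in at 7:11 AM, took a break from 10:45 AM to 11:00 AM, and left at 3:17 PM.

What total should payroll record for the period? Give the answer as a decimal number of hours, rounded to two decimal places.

Mon: 10:27 AM–4:40 PM = 6 h 13 min
Tue: 11:03 AM–7:54 PM = 8 h 51 min; less 20 min break → 8 h 31 min
Wed: 10:03 AM–9:21 PM = 11 h 18 min; less 30 min break → 10 h 48 min
Thu: 7:38 AM–3:50 PM = 8 h 12 min; less 45 min break → 7 h 27 min
Fri: 7:16 AM–11:21 AM = 4 h 5 min; less 20 min break → 3 h 45 min
Sat: 6:41 AM–5:00 PM = 10 h 19 min; less 75 min break → 9 h 4 min
Sun: 7:11 AM–3:17 PM = 8 h 6 min; less 15 min break → 7 h 51 min
Total: 6 h 13 min + 8 h 31 min + 10 h 48 min + 7 h 27 min + 3 h 45 min + 9 h 4 min + 7 h 51 min = 53 h 39 min.

53.65 hours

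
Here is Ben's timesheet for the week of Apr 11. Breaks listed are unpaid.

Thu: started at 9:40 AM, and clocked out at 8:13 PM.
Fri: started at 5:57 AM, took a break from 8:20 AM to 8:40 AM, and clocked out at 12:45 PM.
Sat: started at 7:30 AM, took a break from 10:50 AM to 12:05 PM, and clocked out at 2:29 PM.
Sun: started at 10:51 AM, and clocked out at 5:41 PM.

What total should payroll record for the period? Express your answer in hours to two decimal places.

Thu: 9:40 AM–8:13 PM = 10 h 33 min
Fri: 5:57 AM–12:45 PM = 6 h 48 min; less 20 min break → 6 h 28 min
Sat: 7:30 AM–2:29 PM = 6 h 59 min; less 75 min break → 5 h 44 min
Sun: 10:51 AM–5:41 PM = 6 h 50 min
Total: 10 h 33 min + 6 h 28 min + 5 h 44 min + 6 h 50 min = 29 h 35 min.

29.58 hours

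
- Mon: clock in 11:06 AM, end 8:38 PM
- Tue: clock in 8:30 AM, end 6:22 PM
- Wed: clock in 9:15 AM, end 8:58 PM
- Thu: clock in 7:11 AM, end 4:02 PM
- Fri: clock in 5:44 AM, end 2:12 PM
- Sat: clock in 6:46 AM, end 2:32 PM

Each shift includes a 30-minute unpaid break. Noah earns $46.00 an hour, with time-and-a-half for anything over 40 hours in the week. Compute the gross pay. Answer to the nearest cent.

$2750.80

Mon: 11:06 AM–8:38 PM = 9 h 32 min; less 30 min break → 9 h 2 min
Tue: 8:30 AM–6:22 PM = 9 h 52 min; less 30 min break → 9 h 22 min
Wed: 9:15 AM–8:58 PM = 11 h 43 min; less 30 min break → 11 h 13 min
Thu: 7:11 AM–4:02 PM = 8 h 51 min; less 30 min break → 8 h 21 min
Fri: 5:44 AM–2:12 PM = 8 h 28 min; less 30 min break → 7 h 58 min
Sat: 6:46 AM–2:32 PM = 7 h 46 min; less 30 min break → 7 h 16 min
Total worked: 53 h 12 min = 3192 min.
Regular 40 h 0 min = 2400 min at $46.00/h; overtime 13 h 12 min = 792 min at $69.00/h.
Pay = (2400 × $46.00 + 792 × $69.00) ÷ 60 = $2750.80.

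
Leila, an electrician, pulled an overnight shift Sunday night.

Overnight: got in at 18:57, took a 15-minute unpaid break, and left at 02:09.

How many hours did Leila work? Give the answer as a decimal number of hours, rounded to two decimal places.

Overnight: 18:57 → midnight = 5 h 3 min; midnight → 02:09 = 2 h 9 min; span 7 h 12 min; less 15 min break → 6 h 57 min

6.95 hours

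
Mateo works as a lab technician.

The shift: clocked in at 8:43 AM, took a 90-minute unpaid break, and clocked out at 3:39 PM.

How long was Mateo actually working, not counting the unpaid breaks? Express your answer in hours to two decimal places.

5.43 hours

The shift: 8:43 AM–3:39 PM = 6 h 56 min; less 90 min break → 5 h 26 min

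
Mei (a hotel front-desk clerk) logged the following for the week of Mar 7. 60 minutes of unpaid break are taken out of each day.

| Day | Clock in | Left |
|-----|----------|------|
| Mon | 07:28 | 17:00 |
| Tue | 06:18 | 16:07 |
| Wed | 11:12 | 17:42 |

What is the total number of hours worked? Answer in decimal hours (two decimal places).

Mon: 07:28–17:00 = 9 h 32 min; less 60 min break → 8 h 32 min
Tue: 06:18–16:07 = 9 h 49 min; less 60 min break → 8 h 49 min
Wed: 11:12–17:42 = 6 h 30 min; less 60 min break → 5 h 30 min
Total: 8 h 32 min + 8 h 49 min + 5 h 30 min = 22 h 51 min.

22.85 hours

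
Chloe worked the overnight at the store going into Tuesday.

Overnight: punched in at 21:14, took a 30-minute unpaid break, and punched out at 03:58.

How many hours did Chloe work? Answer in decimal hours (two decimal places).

Overnight: 21:14 → midnight = 2 h 46 min; midnight → 03:58 = 3 h 58 min; span 6 h 44 min; less 30 min break → 6 h 14 min

6.23 hours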